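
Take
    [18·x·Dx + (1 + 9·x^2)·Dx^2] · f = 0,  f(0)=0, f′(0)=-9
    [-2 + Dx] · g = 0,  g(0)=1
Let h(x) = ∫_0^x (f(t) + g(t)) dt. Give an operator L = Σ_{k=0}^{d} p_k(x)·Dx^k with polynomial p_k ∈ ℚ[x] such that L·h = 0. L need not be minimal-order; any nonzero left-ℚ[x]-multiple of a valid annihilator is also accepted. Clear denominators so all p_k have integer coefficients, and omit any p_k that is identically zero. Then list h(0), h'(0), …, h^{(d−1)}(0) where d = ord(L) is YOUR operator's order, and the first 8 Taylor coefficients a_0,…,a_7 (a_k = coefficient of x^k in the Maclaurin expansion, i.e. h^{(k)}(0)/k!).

L = (18 - 36·x - 486·x^2 - 324·x^3)·Dx^2 + (-11 + 207·x^2 - 162·x^4)·Dx^3 + (1 + 9·x + 18·x^2 + 81·x^3 + 81·x^4)·Dx^4  (order 4).
h: a_k = 0, 1, -7/2, 2/3, 85/12, 2/15, -2183/90, 4/315, …
ICs: h(0) = 0, h′(0) = 1, h′′(0) = -7, h′′′(0) = 4.

f: a_k = 0, -9, 0, 27, 0, -729/5, 0, 6561/7, …
g: a_k = 1, 2, 2, 4/3, 2/3, 4/15, 4/45, 8/315, …
L₀ := lclm(L_f,L_g); ord L₀ ≤ 2+1.
Integrate: L := L₀·Dx.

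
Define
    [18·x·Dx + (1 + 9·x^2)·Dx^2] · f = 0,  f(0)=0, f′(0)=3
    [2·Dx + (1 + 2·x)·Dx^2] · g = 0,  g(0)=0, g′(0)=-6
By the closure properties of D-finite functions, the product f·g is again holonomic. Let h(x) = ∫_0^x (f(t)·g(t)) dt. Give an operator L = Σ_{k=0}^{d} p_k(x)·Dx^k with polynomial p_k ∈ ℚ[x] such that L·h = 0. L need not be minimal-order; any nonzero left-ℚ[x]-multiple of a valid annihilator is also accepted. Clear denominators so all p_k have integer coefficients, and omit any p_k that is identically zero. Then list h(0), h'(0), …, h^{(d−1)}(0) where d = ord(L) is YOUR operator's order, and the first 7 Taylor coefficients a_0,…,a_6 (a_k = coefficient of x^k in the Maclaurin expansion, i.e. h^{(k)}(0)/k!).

f: a_k = 0, 3, 0, -9, 0, 243/5, 0, …
g: a_k = 0, -6, 6, -8, 12, -96/5, 32, …
f·g: L₀ = L_f ⊗_s L_g, ord ≤ 2·2.
∫: right-multiply L₀ by Dx.
L = (792 + 3024·x + 22680·x^2 + 102384·x^3 + 174960·x^4 + 151632·x^5 + 104976·x^7)·Dx^2 + (332 + 4752·x + 28908·x^2 + 127008·x^3 + 351216·x^4 + 542376·x^5 + 408240·x^6 + 157464·x^7 + 367416·x^8)·Dx^3 + (44 + 916·x + 6696·x^2 + 27252·x^3 + 85860·x^4 + 193428·x^5 + 279936·x^6 + 224532·x^7 + 157464·x^8 + 209952·x^9)·Dx^4 + (10 + 76·x + 418·x^2 + 1728·x^3 + 5391·x^4 + 12960·x^5 + 24948·x^6 + 34992·x^7 + 29889·x^8 + 26244·x^9 + 26244·x^10)·Dx^5  (order 5).
h: a_k = 0, 0, 0, -6, 9/2, 6, -3, …
ICs: h(0) = 0, h′(0) = 0, h′′(0) = 0, h′′′(0) = -36, h′′′′(0) = 108.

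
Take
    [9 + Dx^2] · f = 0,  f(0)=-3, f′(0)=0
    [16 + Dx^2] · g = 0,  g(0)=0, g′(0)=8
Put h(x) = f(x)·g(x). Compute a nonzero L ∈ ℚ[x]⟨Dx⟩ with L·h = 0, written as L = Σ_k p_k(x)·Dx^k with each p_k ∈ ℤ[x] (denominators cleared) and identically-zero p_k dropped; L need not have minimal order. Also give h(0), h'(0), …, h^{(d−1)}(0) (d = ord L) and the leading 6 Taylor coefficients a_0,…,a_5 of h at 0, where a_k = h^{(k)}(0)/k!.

L = 49 + 50·Dx^2 + Dx^4  (order 4).
h: a_k = 0, -24, 0, 172, 0, -2101/5, …
ICs: h(0) = 0, h′(0) = -24, h′′(0) = 0, h′′′(0) = 1032.

f: a_k = -3, 0, 27/2, 0, -81/8, 0, …
g: a_k = 0, 8, 0, -64/3, 0, 256/15, …
h₀=f·g: eliminate ⇒ L₀, order ≤ 2·2.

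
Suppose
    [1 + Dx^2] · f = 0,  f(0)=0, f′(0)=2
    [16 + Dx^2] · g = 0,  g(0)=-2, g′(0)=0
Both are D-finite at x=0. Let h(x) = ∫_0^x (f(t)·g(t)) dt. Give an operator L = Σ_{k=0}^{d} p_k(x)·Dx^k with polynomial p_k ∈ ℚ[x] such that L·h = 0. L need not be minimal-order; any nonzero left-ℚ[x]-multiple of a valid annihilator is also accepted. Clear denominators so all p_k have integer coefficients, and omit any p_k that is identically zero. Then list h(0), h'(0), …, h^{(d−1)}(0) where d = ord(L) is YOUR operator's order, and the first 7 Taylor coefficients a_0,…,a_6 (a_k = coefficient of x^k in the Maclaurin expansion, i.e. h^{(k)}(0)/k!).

f: a_k = 0, 2, 0, -1/3, 0, 1/60, 0, …
g: a_k = -2, 0, 16, 0, -64/3, 0, 512/45, …
f·g: L₀ = L_f ⊗_s L_g, ord ≤ 2·2.
h=∫h₀ ⇒ L = L₀·Dx.
L = 225·Dx + 34·Dx^3 + Dx^5  (order 5).
h: a_k = 0, 0, -2, 0, 49/6, 0, -1441/180, …
ICs: h(0) = 0, h′(0) = 0, h′′(0) = -4, h′′′(0) = 0, h′′′′(0) = 196.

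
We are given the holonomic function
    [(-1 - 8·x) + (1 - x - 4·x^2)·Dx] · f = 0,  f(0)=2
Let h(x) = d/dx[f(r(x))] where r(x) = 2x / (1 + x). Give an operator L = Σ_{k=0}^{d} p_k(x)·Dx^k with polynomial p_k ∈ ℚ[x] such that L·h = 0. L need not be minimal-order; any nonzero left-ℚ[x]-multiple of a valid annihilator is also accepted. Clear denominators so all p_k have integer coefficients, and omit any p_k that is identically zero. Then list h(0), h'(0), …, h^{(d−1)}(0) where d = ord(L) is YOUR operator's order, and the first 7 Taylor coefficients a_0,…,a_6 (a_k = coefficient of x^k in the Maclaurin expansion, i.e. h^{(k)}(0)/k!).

L = (18 + 102·x + 918·x^2 + 578·x^3) + (-1 - 18·x + 306·x^3 + 289·x^4)·Dx  (order 1).
h: a_k = 4, 72, 204, 2448, 5780, 62424, 137564, …
ICs: h(0) = 4.

f: a_k = 2, 2, 10, 18, 58, 130, 362, …
f∘r: x↦r, Dx↦Dx/r' in L_f ⇒ L₀.
Differentiate: ansatz ord ≤ ord L₀ ⇒ L.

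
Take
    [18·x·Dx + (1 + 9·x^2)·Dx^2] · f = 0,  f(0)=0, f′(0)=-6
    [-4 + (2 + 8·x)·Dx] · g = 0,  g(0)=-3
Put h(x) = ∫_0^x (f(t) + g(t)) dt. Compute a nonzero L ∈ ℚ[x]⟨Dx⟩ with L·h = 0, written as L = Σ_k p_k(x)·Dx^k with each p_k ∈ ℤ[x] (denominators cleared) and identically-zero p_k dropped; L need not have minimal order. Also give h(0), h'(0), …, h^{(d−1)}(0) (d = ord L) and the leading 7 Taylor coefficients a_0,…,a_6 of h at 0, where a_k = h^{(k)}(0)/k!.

L = (-36 - 360·x + 972·x^2 + 1944·x^3)·Dx^2 + (-30 - 144·x - 18·x^2 + 3888·x^3 + 6804·x^4)·Dx^3 + (-2 + 10·x + 108·x^2 + 306·x^3 + 1134·x^4 + 1944·x^5)·Dx^4  (order 4).
h: a_k = 0, -3, -6, 2, 3/2, 6, -151/5, …
ICs: h(0) = 0, h′(0) = -3, h′′(0) = -12, h′′′(0) = 12.

f: a_k = 0, -6, 0, 18, 0, -486/5, 0, …
g: a_k = -3, -6, 6, -12, 30, -84, 252, …
Sum ⇒ L₀ = lclm(L_f,L_g) in ℚ(x)⟨Dx⟩.
h=∫h₀ ⇒ L = L₀·Dx.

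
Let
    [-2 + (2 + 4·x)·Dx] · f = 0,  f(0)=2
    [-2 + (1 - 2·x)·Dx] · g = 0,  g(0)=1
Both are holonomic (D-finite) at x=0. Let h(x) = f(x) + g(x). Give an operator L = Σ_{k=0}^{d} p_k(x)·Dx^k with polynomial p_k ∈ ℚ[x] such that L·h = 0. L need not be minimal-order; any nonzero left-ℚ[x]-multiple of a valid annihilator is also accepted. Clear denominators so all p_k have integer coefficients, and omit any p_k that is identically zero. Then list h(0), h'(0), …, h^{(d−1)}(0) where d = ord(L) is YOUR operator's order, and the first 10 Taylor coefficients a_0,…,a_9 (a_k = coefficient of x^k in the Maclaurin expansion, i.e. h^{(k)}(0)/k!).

f: a_k = 2, 2, -1, 1, -5/4, 7/4, -21/8, 33/8, -429/64, 715/64, …
g: a_k = 1, 2, 4, 8, 16, 32, 64, 128, 256, 512, …
f+g: L₀ = lclm(L_f,L_g), ord ≤ 1+1.
L = (10 + 12·x) + (-9 - 28·x - 36·x^2)·Dx + (1 + 6·x - 4·x^2 - 24·x^3)·Dx^2  (order 2).
h: a_k = 3, 4, 3, 9, 59/4, 135/4, 491/8, 1057/8, 15955/64, 33483/64, …
ICs: h(0) = 3, h′(0) = 4.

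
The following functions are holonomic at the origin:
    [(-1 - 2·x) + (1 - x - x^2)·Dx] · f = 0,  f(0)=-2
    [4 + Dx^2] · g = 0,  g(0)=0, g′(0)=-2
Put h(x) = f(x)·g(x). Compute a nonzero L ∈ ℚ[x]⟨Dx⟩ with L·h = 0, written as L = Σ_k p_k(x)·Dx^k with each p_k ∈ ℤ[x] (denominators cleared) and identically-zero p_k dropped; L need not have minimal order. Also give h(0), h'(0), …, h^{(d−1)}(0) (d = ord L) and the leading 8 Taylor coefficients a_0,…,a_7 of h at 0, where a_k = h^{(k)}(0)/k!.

L = (-2 + 4·x + 4·x^2) + (2 + 4·x)·Dx + (-1 + x + x^2)·Dx^2  (order 2).
h: a_k = 0, 4, 4, 16/3, 28/3, 76/5, 368/15, 2500/63, …
ICs: h(0) = 0, h′(0) = 4.

f: a_k = -2, -2, -4, -6, -10, -16, -26, -42, …
g: a_k = 0, -2, 0, 4/3, 0, -4/15, 0, 8/315, …
h₀=f·g: eliminate ⇒ L₀, order ≤ 1·2.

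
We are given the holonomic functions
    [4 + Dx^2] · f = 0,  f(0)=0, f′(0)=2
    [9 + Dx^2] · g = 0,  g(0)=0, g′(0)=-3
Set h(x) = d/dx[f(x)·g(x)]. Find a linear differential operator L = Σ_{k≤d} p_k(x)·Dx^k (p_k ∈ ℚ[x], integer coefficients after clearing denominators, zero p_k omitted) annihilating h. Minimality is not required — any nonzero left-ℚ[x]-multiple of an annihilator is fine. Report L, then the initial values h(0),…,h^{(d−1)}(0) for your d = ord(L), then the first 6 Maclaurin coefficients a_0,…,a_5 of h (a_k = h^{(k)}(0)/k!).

L = 25 + 26·Dx^2 + Dx^4  (order 4).
h: a_k = 0, -12, 0, 52, 0, -651/10, …
ICs: h(0) = 0, h′(0) = -12, h′′(0) = 0, h′′′(0) = 312.

f: a_k = 0, 2, 0, -4/3, 0, 4/15, …
g: a_k = 0, -3, 0, 9/2, 0, -81/40, …
h₀=f·g: eliminate ⇒ L₀, order ≤ 2·2.
Derive L from L₀ (diff closure).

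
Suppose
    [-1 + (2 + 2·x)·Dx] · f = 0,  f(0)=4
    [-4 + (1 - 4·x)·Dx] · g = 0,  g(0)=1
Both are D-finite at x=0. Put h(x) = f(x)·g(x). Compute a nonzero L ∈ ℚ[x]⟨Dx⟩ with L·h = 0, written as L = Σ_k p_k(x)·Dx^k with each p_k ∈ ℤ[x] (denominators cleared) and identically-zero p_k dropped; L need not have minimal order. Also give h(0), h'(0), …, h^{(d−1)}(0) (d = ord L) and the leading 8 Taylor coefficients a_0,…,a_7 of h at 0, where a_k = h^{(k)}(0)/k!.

L = (9 + 4·x) + (-2 + 6·x + 8·x^2)·Dx  (order 1).
h: a_k = 4, 18, 143/2, 1145/4, 36635/32, 293087/64, 4689371/256, 37515001/512, …
ICs: h(0) = 4.

f: a_k = 4, 2, -1/2, 1/4, -5/32, 7/64, -21/256, 33/512, …
g: a_k = 1, 4, 16, 64, 256, 1024, 4096, 16384, …
h₀=f·g: eliminate ⇒ L₀, order ≤ 1·1.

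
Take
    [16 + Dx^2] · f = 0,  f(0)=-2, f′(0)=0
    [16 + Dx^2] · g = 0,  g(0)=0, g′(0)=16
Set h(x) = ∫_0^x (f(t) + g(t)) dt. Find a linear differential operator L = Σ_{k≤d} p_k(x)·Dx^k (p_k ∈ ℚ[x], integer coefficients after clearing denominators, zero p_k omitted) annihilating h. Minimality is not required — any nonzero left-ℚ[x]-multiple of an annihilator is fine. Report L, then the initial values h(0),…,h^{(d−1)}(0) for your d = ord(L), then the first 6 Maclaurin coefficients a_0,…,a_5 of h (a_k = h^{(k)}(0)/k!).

f: a_k = -2, 0, 16, 0, -64/3, 0, …
g: a_k = 0, 16, 0, -128/3, 0, 512/15, …
f+g: L₀ = lclm(L_f,L_g), ord ≤ 2+2.
∫: right-multiply L₀ by Dx.
L = 16·Dx + Dx^3  (order 3).
h: a_k = 0, -2, 8, 16/3, -32/3, -64/15, …
ICs: h(0) = 0, h′(0) = -2, h′′(0) = 16.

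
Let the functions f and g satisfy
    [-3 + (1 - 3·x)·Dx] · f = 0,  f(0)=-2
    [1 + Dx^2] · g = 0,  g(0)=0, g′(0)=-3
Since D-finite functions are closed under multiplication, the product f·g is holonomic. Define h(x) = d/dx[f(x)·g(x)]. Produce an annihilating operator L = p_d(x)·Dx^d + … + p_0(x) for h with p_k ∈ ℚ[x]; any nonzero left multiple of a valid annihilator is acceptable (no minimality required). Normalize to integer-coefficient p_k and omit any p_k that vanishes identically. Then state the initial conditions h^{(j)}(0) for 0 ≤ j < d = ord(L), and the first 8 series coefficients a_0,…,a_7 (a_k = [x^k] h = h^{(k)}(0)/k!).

f: a_k = -2, -6, -18, -54, -162, -486, -1458, -4374, …
g: a_k = 0, -3, 0, 1/2, 0, -1/40, 0, 1/1680, …
f·g: L₀ = L_f ⊗_s L_g, ord ≤ 1·2.
Differentiate: ansatz ord ≤ ord L₀ ⇒ L.
L = (-17 - 6·x + 9·x^2) + (-6 + 18·x)·Dx + (1 - 6·x + 9·x^2)·Dx^2  (order 2).
h: a_k = 6, 36, 159, 636, 9541/4, 85869/10, 3606497/120, 3606497/35, …
ICs: h(0) = 6, h′(0) = 36.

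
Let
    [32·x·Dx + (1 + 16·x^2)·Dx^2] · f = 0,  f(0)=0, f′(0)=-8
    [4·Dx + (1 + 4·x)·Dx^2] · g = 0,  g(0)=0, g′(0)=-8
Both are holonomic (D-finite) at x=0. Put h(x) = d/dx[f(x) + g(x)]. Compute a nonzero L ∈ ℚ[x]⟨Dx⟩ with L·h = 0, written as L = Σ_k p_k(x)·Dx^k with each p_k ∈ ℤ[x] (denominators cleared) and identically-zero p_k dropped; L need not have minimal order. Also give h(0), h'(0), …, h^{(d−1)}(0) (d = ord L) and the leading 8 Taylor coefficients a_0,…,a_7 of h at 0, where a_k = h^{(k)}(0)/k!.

L = (-32 - 384·x + 1536·x^2 + 2048·x^3) + (-16 - 64·x + 3072·x^3 + 4096·x^4)·Dx + (-1 + 4·x + 32·x^2 + 128·x^3 + 768·x^4 + 1024·x^5)·Dx^2  (order 2).
h: a_k = -16, 32, 0, 512, -4096, 8192, 0, 131072, …
ICs: h(0) = -16, h′(0) = 32.

f: a_k = 0, -8, 0, 128/3, 0, -2048/5, 0, 32768/7, …
g: a_k = 0, -8, 16, -128/3, 128, -2048/5, 4096/3, -32768/7, …
Weyl lclm of L_f,L_g ⇒ L₀ (ord ≤ 4).
Derive L from L₀ (diff closure).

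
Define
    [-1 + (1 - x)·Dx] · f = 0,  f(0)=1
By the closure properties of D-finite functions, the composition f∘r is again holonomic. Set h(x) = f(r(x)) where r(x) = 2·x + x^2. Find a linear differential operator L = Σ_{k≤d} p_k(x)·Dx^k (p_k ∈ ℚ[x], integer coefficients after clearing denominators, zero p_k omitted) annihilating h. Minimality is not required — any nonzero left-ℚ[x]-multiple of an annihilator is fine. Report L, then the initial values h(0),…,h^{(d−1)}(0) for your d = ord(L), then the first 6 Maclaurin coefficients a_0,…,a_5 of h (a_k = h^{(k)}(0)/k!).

L = (2 + 2·x) + (-1 + 2·x + x^2)·Dx  (order 1).
h: a_k = 1, 2, 5, 12, 29, 70, …
ICs: h(0) = 1.

f: a_k = 1, 1, 1, 1, 1, 1, …
L₀ from L_f via x↦r, Dx↦r'^{-1}Dx.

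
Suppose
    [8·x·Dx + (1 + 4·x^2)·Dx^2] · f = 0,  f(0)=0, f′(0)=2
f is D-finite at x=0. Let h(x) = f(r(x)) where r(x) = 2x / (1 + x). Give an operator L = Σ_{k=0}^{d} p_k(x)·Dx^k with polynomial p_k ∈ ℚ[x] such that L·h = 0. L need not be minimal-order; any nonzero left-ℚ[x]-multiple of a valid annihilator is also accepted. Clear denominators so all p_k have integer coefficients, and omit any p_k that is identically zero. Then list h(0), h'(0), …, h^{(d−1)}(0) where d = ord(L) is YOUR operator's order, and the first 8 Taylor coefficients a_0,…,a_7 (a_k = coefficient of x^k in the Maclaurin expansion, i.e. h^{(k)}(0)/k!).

L = (2 + 34·x)·Dx + (1 + 2·x + 17·x^2)·Dx^2  (order 2).
h: a_k = 0, 4, -4, -52/3, 60, 404/5, -2444/3, 2908/7, …
ICs: h(0) = 0, h′(0) = 4.

f: a_k = 0, 2, 0, -8/3, 0, 32/5, 0, -128/7, …
Substitute x→r, Dx→(1/r')Dx; clear ⇒ L₀.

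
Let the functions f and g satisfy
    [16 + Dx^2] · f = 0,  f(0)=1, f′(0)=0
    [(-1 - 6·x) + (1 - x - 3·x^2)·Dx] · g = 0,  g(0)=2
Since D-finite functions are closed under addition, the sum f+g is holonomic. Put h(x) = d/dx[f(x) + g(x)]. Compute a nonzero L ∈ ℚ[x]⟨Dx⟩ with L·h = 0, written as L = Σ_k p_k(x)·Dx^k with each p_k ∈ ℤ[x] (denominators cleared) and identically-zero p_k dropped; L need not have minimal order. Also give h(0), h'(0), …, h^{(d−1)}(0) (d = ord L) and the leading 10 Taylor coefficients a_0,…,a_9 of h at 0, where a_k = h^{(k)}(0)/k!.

f: a_k = 1, 0, -8, 0, 32/3, 0, -256/45, 0, 512/315, 0, …
g: a_k = 2, 2, 8, 14, 38, 80, 194, 434, 1016, 2318, …
Weyl lclm of L_f,L_g ⇒ L₀ (ord ≤ 3).
Derive L from L₀ (diff closure).
L = (4672 + 20416·x + 66304·x^2 + 32640·x^3 + 66240·x^4 + 62208·x^5 + 62208·x^6) + (-464 - 2352·x + 3792·x^2 + 6752·x^3 - 2400·x^4 + 5184·x^5 + 24192·x^6 + 20736·x^7)·Dx + (292 + 1276·x + 4144·x^2 + 2040·x^3 + 4140·x^4 + 3888·x^5 + 3888·x^6)·Dx^2 + (-29 - 147·x + 237·x^2 + 422·x^3 - 150·x^4 + 324·x^5 + 1512·x^6 + 1296·x^7)·Dx^3  (order 3).
h: a_k = 2, 0, 42, 584/3, 400, 16948/15, 3038, 2564416/315, 20862, 152117908/2835, …
ICs: h(0) = 2, h′(0) = 0, h′′(0) = 84.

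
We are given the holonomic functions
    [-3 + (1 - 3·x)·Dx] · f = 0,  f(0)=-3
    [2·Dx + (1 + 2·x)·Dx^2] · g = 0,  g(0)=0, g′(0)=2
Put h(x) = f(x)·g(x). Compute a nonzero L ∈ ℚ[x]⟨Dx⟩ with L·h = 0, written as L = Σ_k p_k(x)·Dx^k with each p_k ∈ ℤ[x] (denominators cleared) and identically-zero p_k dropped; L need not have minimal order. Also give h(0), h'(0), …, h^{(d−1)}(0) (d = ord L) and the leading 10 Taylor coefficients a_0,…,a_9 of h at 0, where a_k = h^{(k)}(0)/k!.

f: a_k = -3, -9, -27, -81, -243, -729, -2187, -6561, -19683, -59049, …
g: a_k = 0, 2, -2, 8/3, -4, 32/5, -32/3, 128/7, -32, 512/9, …
f·g: L₀ = L_f ⊗_s L_g, ord ≤ 1·2.
L = 6 + (4 + 18·x)·Dx + (-1 + x + 6·x^2)·Dx^2  (order 2).
h: a_k = 0, -6, -12, -44, -120, -1896/5, -5528/5, -118008/35, -350664/35, -3173896/105, …
ICs: h(0) = 0, h′(0) = -6.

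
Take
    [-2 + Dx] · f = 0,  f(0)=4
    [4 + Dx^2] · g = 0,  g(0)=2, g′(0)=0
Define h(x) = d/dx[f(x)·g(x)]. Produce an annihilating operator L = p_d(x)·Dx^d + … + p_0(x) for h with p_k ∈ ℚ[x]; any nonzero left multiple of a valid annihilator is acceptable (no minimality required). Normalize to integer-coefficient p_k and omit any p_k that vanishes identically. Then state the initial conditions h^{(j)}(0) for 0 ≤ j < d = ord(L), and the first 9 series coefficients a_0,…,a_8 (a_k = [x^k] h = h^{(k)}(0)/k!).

L = 8 - 4·Dx + Dx^2  (order 2).
h: a_k = 16, 0, -64, -256/3, -128/3, 0, 512/45, 2048/315, 512/315, …
ICs: h(0) = 16, h′(0) = 0.

f: a_k = 4, 8, 8, 16/3, 8/3, 16/15, 16/45, 32/315, 8/315, …
g: a_k = 2, 0, -4, 0, 4/3, 0, -8/45, 0, 4/315, …
L₀ := L_f ⊗_s L_g (sym. prod.), ord ≤ 2.
Differentiate: ansatz ord ≤ ord L₀ ⇒ L.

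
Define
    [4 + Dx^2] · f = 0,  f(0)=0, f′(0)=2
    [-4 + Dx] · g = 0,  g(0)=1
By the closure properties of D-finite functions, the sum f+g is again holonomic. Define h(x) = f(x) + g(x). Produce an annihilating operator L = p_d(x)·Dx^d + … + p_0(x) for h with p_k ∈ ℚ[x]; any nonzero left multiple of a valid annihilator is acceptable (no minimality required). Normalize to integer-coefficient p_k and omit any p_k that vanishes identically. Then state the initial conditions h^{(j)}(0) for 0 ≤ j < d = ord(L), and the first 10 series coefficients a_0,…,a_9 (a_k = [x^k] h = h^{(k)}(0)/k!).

f: a_k = 0, 2, 0, -4/3, 0, 4/15, 0, -8/315, 0, 4/2835, …
g: a_k = 1, 4, 8, 32/3, 32/3, 128/15, 256/45, 1024/315, 512/315, 2048/2835, …
L₀ := lclm(L_f,L_g); ord L₀ ≤ 2+1.
L = -16 + 4·Dx - 4·Dx^2 + Dx^3  (order 3).
h: a_k = 1, 6, 8, 28/3, 32/3, 44/5, 256/45, 1016/315, 512/315, 76/105, …
ICs: h(0) = 1, h′(0) = 6, h′′(0) = 16.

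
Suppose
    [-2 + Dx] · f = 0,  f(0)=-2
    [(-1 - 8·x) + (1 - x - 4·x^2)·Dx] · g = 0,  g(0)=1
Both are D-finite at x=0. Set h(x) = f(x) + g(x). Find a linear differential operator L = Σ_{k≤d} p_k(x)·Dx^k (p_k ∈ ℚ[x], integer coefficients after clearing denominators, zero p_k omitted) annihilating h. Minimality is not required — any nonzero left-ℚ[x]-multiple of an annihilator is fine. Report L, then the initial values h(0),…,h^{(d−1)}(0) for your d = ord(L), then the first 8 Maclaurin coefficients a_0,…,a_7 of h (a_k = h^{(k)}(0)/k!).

f: a_k = -2, -4, -4, -8/3, -4/3, -8/15, -8/45, -16/315, …
g: a_k = 1, 1, 5, 9, 29, 65, 181, 441, …
L₀ := lclm(L_f,L_g); ord L₀ ≤ 1+1.
L = (16 + 20·x + 240·x^2 + 128·x^3) + (-6 - 32·x - 124·x^2 + 32·x^3 + 64·x^4)·Dx + (-1 + 11·x + 2·x^2 - 48·x^3 - 32·x^4)·Dx^2  (order 2).
h: a_k = -1, -3, 1, 19/3, 83/3, 967/15, 8137/45, 138899/315, …
ICs: h(0) = -1, h′(0) = -3.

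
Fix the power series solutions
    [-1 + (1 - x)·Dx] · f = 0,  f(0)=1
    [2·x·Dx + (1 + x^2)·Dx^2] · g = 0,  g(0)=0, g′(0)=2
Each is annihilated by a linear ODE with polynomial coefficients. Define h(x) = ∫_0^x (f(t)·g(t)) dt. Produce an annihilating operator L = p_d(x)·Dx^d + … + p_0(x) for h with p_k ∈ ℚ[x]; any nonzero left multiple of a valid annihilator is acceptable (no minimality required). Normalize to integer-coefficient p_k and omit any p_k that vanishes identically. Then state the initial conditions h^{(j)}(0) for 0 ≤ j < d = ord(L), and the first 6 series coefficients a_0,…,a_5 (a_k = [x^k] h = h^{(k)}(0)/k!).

f: a_k = 1, 1, 1, 1, 1, 1, …
g: a_k = 0, 2, 0, -2/3, 0, 2/5, …
f·g: L₀ = L_f ⊗_s L_g, ord ≤ 1·2.
h=∫h₀ ⇒ L = L₀·Dx.
L = 2·x·Dx + (2 - 2·x + 4·x^2)·Dx^2 + (-1 + x - x^2 + x^3)·Dx^3  (order 3).
h: a_k = 0, 0, 1, 2/3, 1/3, 4/15, …
ICs: h(0) = 0, h′(0) = 0, h′′(0) = 2.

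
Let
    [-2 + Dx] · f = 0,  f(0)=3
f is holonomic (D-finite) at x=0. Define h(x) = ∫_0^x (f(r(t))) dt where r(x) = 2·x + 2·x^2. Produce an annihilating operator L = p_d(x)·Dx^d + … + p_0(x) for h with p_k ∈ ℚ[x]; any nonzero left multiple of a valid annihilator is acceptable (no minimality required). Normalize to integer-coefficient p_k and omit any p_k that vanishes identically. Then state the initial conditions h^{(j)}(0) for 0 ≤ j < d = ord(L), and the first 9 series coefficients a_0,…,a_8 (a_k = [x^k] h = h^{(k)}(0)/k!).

f: a_k = 3, 6, 6, 4, 2, 4/5, 4/15, 8/105, 2/105, …
h₀=f(r): pull back L_f along r ⇒ L₀.
h=∫₀ˣh₀: take L = L₀·Dx.
L = (-4 - 8·x)·Dx + Dx^2  (order 2).
h: a_k = 0, 3, 6, 12, 20, 152/5, 208/5, 5536/105, 6512/105, …
ICs: h(0) = 0, h′(0) = 3.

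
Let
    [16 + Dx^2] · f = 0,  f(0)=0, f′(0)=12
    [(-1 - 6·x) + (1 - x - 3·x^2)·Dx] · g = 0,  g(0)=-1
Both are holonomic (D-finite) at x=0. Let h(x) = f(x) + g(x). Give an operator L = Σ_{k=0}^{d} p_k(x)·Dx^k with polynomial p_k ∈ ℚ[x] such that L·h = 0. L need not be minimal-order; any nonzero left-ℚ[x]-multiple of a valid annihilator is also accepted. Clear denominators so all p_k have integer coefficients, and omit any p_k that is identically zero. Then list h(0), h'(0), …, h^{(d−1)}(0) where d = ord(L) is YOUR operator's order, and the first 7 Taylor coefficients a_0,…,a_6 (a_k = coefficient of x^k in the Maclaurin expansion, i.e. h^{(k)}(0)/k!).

L = (-464 - 2816·x - 416·x^2 - 2112·x^3 - 5760·x^4 - 6912·x^5) + (192 - 304·x - 672·x^2 + 1312·x^3 + 1008·x^4 - 3456·x^5 - 3456·x^6)·Dx + (-29 - 176·x - 26·x^2 - 132·x^3 - 360·x^4 - 432·x^5)·Dx^2 + (12 - 19·x - 42·x^2 + 82·x^3 + 63·x^4 - 216·x^5 - 216·x^6)·Dx^3  (order 3).
h: a_k = -1, 11, -4, -39, -19, -72/5, -97, …
ICs: h(0) = -1, h′(0) = 11, h′′(0) = -8.

f: a_k = 0, 12, 0, -32, 0, 128/5, 0, …
g: a_k = -1, -1, -4, -7, -19, -40, -97, …
Weyl lclm of L_f,L_g ⇒ L₀ (ord ≤ 3).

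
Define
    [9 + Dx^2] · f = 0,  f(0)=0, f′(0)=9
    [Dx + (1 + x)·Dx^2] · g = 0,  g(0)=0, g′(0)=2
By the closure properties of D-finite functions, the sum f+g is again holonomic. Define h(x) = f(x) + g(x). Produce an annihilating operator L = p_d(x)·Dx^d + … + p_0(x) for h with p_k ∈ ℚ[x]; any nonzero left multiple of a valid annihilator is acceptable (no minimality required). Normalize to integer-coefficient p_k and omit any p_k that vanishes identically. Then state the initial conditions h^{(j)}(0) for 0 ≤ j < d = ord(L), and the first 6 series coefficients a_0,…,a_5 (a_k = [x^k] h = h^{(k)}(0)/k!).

L = (135 + 162·x + 81·x^2)·Dx + (99 + 261·x + 243·x^2 + 81·x^3)·Dx^2 + (15 + 18·x + 9·x^2)·Dx^3 + (11 + 29·x + 27·x^2 + 9·x^3)·Dx^4  (order 4).
h: a_k = 0, 11, -1, -77/6, -1/2, 259/40, …
ICs: h(0) = 0, h′(0) = 11, h′′(0) = -2, h′′′(0) = -77.

f: a_k = 0, 9, 0, -27/2, 0, 243/40, …
g: a_k = 0, 2, -1, 2/3, -1/2, 2/5, …
h₀=f+g: left-lcm gives L₀, ord ≤ 4.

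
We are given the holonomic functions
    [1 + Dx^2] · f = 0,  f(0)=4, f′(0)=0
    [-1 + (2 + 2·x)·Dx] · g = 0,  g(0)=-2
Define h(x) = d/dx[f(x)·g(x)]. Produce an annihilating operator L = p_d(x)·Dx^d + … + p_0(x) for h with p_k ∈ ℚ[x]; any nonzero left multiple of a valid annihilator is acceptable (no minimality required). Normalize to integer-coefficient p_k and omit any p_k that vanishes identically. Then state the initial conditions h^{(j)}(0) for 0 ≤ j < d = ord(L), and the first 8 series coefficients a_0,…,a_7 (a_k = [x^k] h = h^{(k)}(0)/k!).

L = (53 + 144·x + 136·x^2 + 64·x^3 + 16·x^4) + (-4 - 36·x - 48·x^2 - 16·x^3)·Dx + (28 + 88·x + 108·x^2 + 64·x^3 + 16·x^4)·Dx^2  (order 2).
h: a_k = -4, 10, 9/2, -25/12, -65/96, 349/960, -2807/11520, 44047/161280, …
ICs: h(0) = -4, h′(0) = 10.

f: a_k = 4, 0, -2, 0, 1/6, 0, -1/180, 0, …
g: a_k = -2, -1, 1/4, -1/8, 5/64, -7/128, 21/512, -33/1024, …
Product ⇒ symmetric product L₀, ord ≤ 2.
Derive L from L₀ (diff closure).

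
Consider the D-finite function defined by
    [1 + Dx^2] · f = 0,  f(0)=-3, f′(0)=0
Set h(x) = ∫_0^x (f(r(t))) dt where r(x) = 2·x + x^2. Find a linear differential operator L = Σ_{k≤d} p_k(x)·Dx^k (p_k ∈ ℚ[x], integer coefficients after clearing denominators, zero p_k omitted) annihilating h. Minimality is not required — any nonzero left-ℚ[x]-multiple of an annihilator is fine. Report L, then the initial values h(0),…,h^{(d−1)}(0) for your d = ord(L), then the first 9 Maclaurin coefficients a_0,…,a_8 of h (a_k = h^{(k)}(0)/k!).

L = (4 + 12·x + 12·x^2 + 4·x^3)·Dx - Dx^2 + (1 + x)·Dx^3  (order 3).
h: a_k = 0, -3, 0, 2, 3/2, -1/10, -2/3, -41/105, -1/40, …
ICs: h(0) = 0, h′(0) = -3, h′′(0) = 0.

f: a_k = -3, 0, 3/2, 0, -1/8, 0, 1/240, 0, -1/13440, …
L₀ from L_f via x↦r, Dx↦r'^{-1}Dx.
Integrate: L := L₀·Dx.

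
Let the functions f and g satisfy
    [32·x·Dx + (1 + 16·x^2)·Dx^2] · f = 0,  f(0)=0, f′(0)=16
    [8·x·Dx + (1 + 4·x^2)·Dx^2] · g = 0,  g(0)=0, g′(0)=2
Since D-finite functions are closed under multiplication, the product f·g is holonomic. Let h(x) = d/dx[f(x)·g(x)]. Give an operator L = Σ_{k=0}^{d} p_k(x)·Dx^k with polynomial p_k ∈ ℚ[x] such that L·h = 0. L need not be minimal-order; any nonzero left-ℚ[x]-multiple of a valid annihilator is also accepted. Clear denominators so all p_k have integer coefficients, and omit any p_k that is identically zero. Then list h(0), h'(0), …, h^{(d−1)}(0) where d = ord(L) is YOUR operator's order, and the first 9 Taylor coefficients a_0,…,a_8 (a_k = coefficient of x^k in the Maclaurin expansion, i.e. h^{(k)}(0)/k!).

f: a_k = 0, 16, 0, -256/3, 0, 4096/5, 0, -65536/7, 0, …
g: a_k = 0, 2, 0, -8/3, 0, 32/5, 0, -128/7, 0, …
h₀=f·g: eliminate ⇒ L₀, order ≤ 2·2.
h=h₀': d/dx-closure on L₀ ⇒ L.
L = (-1536·x - 51200·x^3 - 262144·x^5 + 655360·x^7 + 6291456·x^9) + (-80 - 6592·x^2 - 92160·x^4 - 229376·x^6 + 2293760·x^8 + 9437184·x^10)·Dx + (-160·x - 4480·x^3 - 30720·x^5 + 69632·x^7 + 1310720·x^9 + 3145728·x^11)·Dx^2 + (-1 - 40·x^2 - 464·x^4 + 29696·x^8 + 163840·x^10 + 262144·x^12)·Dx^3  (order 3).
h: a_k = 0, 64, 0, -2560/3, 0, 177152/15, 0, -3653632/21, 0, …
ICs: h(0) = 0, h′(0) = 64, h′′(0) = 0.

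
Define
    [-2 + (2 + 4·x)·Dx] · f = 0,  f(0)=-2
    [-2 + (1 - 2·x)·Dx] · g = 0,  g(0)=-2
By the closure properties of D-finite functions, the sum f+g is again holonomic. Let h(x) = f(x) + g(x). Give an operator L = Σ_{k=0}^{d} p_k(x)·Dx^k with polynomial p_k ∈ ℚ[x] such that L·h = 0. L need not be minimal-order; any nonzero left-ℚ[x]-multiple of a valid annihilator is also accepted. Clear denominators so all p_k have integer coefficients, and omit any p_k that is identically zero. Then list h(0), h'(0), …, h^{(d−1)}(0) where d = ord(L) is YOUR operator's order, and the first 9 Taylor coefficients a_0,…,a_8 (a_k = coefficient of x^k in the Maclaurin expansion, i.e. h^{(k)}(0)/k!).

f: a_k = -2, -2, 1, -1, 5/4, -7/4, 21/8, -33/8, 429/64, …
g: a_k = -2, -4, -8, -16, -32, -64, -128, -256, -512, …
L₀ := lclm(L_f,L_g); ord L₀ ≤ 1+1.
L = (10 + 12·x) + (-9 - 28·x - 36·x^2)·Dx + (1 + 6·x - 4·x^2 - 24·x^3)·Dx^2  (order 2).
h: a_k = -4, -6, -7, -17, -123/4, -263/4, -1003/8, -2081/8, -32339/64, …
ICs: h(0) = -4, h′(0) = -6.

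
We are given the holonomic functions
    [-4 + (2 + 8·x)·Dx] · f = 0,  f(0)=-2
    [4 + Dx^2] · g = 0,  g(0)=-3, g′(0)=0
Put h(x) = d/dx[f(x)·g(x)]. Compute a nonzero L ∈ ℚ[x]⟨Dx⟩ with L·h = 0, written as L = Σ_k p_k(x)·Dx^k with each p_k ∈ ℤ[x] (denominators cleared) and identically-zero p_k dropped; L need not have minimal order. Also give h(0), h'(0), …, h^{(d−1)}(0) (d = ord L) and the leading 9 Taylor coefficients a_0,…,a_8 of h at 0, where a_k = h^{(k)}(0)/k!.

f: a_k = -2, -4, 4, -8, 20, -56, 168, -528, 1716, …
g: a_k = -3, 0, 6, 0, -2, 0, 4/15, 0, -2/105, …
f·g: L₀ = L_f ⊗_s L_g, ord ≤ 1·2.
Differentiate: ansatz ord ≤ ord L₀ ⇒ L.
L = (8 + 96·x + 256·x^2 + 256·x^3 + 256·x^4) + (2 - 48·x^2 - 64·x^3)·Dx + (1 + 10·x + 36·x^2 + 64·x^3 + 64·x^4)·Dx^2  (order 2).
h: a_k = 12, -48, 0, -128, 640, -11776/5, 132608/15, -3510272/105, 4442112/35, …
ICs: h(0) = 12, h′(0) = -48.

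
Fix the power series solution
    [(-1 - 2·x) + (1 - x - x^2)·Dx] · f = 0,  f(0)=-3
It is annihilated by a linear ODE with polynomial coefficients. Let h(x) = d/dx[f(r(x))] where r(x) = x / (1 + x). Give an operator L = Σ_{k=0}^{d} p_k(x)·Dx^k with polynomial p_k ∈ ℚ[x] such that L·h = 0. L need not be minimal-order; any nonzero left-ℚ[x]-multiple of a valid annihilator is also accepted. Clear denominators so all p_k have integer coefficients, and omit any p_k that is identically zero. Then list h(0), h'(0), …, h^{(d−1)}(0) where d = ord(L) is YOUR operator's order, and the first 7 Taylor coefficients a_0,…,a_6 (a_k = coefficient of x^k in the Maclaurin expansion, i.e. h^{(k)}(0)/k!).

f: a_k = -3, -3, -6, -9, -15, -24, -39, …
Change of var in L_f (x↦r) gives L₀.
Differentiate: ansatz ord ≤ ord L₀ ⇒ L.
L = (2 + 6·x + 12·x^2 + 6·x^3) + (-1 - 5·x - 6·x^2 + x^3 + 3·x^4)·Dx  (order 1).
h: a_k = -3, -6, 0, -12, 15, -36, 63, …
ICs: h(0) = -3.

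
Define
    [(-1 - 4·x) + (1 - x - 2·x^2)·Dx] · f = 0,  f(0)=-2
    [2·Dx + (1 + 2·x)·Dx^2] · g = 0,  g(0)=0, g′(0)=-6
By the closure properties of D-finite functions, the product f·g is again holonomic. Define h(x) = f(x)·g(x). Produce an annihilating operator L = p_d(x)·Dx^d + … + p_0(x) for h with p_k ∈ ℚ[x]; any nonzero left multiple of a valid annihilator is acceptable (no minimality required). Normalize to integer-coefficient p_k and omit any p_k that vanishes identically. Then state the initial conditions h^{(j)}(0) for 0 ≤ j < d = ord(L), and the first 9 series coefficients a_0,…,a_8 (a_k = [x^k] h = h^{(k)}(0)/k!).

f: a_k = -2, -2, -6, -10, -22, -42, -86, -170, -342, …
g: a_k = 0, -6, 6, -8, 12, -96/5, 32, -384/7, 96, …
L₀ := L_f ⊗_s L_g (sym. prod.), ord ≤ 2.
L = (6 + 16·x) + (14·x + 20·x^2)·Dx + (-1 - x + 4·x^2 + 4·x^3)·Dx^2  (order 2).
h: a_k = 0, 12, 0, 40, 16, 672/5, 512/5, 16832/35, 3456/7, …
ICs: h(0) = 0, h′(0) = 12.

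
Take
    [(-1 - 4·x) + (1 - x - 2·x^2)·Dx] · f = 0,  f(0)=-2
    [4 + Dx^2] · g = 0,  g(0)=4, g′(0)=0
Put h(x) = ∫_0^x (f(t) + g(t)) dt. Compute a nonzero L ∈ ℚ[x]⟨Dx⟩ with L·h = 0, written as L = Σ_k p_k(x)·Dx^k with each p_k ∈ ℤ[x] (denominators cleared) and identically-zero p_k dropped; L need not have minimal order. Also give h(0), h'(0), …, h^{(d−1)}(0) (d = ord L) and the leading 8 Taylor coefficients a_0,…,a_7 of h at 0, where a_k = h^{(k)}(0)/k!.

f: a_k = -2, -2, -6, -10, -22, -42, -86, -170, …
g: a_k = 4, 0, -8, 0, 8/3, 0, -16/45, 0, …
f+g: L₀ = lclm(L_f,L_g), ord ≤ 1+2.
h=∫₀ˣh₀: take L = L₀·Dx.
L = (68 + 304·x + 200·x^2 + 320·x^3 + 160·x^4 + 128·x^5)·Dx + (-20 + 12·x + 24·x^2 + 8·x^3 + 48·x^4 + 96·x^5 + 64·x^6)·Dx^2 + (17 + 76·x + 50·x^2 + 80·x^3 + 40·x^4 + 32·x^5)·Dx^3 + (-5 + 3·x + 6·x^2 + 2·x^3 + 12·x^4 + 24·x^5 + 16·x^6)·Dx^4  (order 4).
h: a_k = 0, 2, -1, -14/3, -5/2, -58/15, -7, -3886/315, …
ICs: h(0) = 0, h′(0) = 2, h′′(0) = -2, h′′′(0) = -28.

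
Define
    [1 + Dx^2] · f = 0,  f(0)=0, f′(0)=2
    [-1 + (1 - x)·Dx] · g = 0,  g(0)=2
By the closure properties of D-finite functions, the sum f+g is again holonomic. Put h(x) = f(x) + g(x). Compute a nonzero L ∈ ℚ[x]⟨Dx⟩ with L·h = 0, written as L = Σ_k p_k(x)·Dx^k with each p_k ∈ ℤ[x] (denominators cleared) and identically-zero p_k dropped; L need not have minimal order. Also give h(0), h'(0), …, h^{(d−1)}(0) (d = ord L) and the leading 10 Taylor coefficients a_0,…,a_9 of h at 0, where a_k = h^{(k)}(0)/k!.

f: a_k = 0, 2, 0, -1/3, 0, 1/60, 0, -1/2520, 0, 1/181440, …
g: a_k = 2, 2, 2, 2, 2, 2, 2, 2, 2, 2, …
Sum ⇒ L₀ = lclm(L_f,L_g) in ℚ(x)⟨Dx⟩.
L = (-7 + 2·x - x^2) + (3 - 5·x + 3·x^2 - x^3)·Dx + (-7 + 2·x - x^2)·Dx^2 + (3 - 5·x + 3·x^2 - x^3)·Dx^3  (order 3).
h: a_k = 2, 4, 2, 5/3, 2, 121/60, 2, 5039/2520, 2, 362881/181440, …
ICs: h(0) = 2, h′(0) = 4, h′′(0) = 4.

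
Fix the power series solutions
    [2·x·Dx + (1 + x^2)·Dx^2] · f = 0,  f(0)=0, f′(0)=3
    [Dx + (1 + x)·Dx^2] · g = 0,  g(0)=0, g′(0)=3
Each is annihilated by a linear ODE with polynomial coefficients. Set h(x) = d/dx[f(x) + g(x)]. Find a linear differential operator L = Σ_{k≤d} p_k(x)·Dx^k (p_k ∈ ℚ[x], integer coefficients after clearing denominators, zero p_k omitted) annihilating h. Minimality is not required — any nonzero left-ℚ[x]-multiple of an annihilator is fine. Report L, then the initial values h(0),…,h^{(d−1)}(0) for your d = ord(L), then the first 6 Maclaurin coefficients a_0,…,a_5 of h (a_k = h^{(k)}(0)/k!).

f: a_k = 0, 3, 0, -1, 0, 3/5, …
g: a_k = 0, 3, -3/2, 1, -3/4, 3/5, …
L₀ := lclm(L_f,L_g); ord L₀ ≤ 2+2.
Derive L from L₀ (diff closure).
L = (-2 - 6·x + 6·x^2 + 2·x^3) + (-4 - 4·x + 12·x^3 + 4·x^4)·Dx + (-1 + x + 2·x^2 + 2·x^3 + 3·x^4 + x^5)·Dx^2  (order 2).
h: a_k = 6, -3, 0, -3, 6, -3, …
ICs: h(0) = 6, h′(0) = -3.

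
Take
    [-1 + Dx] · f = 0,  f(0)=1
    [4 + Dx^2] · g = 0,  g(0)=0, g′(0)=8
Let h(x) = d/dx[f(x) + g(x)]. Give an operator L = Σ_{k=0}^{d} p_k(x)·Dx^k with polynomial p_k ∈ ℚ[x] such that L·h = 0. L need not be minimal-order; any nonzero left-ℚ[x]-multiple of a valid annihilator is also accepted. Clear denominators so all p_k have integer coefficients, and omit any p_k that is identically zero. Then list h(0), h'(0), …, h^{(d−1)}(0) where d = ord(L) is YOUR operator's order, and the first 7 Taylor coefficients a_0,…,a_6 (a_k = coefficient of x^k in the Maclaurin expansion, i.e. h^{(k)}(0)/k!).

f: a_k = 1, 1, 1/2, 1/6, 1/24, 1/120, 1/720, …
g: a_k = 0, 8, 0, -16/3, 0, 16/15, 0, …
f+g: L₀ = lclm(L_f,L_g), ord ≤ 1+2.
h=h₀': d/dx-closure on L₀ ⇒ L.
L = 4 - 4·Dx + Dx^2 - Dx^3  (order 3).
h: a_k = 9, 1, -31/2, 1/6, 43/8, 1/120, -511/720, …
ICs: h(0) = 9, h′(0) = 1, h′′(0) = -31.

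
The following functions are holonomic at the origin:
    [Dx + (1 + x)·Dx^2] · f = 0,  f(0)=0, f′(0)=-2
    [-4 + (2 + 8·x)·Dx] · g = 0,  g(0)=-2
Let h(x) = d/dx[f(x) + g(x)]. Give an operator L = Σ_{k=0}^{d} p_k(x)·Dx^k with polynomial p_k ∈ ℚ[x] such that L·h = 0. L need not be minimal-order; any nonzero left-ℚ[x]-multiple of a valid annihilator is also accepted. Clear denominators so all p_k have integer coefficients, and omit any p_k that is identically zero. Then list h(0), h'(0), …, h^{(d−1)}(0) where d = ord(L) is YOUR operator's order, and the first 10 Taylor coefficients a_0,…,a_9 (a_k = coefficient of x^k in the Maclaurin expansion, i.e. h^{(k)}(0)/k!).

L = (-8 + 4·x) + (-10 - 8·x + 20·x^2)·Dx + (-1 - 3·x + 6·x^2 + 8·x^3)·Dx^2  (order 2).
h: a_k = -6, 10, -26, 82, -282, 1010, -3698, 13730, -51482, 194482, …
ICs: h(0) = -6, h′(0) = 10.

f: a_k = 0, -2, 1, -2/3, 1/2, -2/5, 1/3, -2/7, 1/4, -2/9, …
g: a_k = -2, -4, 4, -8, 20, -56, 168, -528, 1716, -5720, …
L₀ := lclm(L_f,L_g); ord L₀ ≤ 2+1.
Derive L from L₀ (diff closure).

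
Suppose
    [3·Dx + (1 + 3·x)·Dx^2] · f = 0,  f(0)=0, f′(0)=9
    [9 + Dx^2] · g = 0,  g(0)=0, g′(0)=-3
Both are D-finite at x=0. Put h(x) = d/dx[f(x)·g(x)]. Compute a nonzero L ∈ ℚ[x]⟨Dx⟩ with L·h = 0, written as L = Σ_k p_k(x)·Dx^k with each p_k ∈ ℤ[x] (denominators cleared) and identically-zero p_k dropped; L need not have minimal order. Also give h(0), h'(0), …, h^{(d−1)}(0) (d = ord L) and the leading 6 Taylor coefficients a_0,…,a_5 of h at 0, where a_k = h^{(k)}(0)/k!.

f: a_k = 0, 9, -27/2, 27, -243/4, 729/5, …
g: a_k = 0, -3, 0, 9/2, 0, -81/40, …
L₀ := L_f ⊗_s L_g (sym. prod.), ord ≤ 4.
Differentiate: ansatz ord ≤ ord L₀ ⇒ L.
L = (-675 - 3564·x - 10206·x^2 + 8748·x^3 + 94041·x^4 + 157464·x^5 + 78732·x^6) + (-216 - 864·x + 1620·x^2 + 14580·x^3 + 29160·x^4 + 17496·x^5)·Dx + (-84 - 396·x - 378·x^2 + 5832·x^3 + 23814·x^4 + 34992·x^5 + 17496·x^6)·Dx^2 + (-24 - 96·x + 180·x^2 + 1620·x^3 + 3240·x^4 + 1944·x^5)·Dx^3 + (-1 + 84·x^2 + 540·x^3 + 1485·x^4 + 1944·x^5 + 972·x^6)·Dx^4  (order 4).
h: a_k = 0, -54, 243/2, -162, 1215/2, -8019/4, …
ICs: h(0) = 0, h′(0) = -54, h′′(0) = 243, h′′′(0) = -972.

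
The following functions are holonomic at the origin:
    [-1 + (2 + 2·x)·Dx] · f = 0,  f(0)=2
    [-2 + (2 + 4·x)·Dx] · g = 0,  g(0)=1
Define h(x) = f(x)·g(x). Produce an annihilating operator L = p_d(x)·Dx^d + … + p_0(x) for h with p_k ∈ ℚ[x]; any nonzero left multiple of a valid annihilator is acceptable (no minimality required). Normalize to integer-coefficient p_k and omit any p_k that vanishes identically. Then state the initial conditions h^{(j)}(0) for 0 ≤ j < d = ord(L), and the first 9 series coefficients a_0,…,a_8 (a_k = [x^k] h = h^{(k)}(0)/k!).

L = (-3 - 4·x) + (2 + 6·x + 4·x^2)·Dx  (order 1).
h: a_k = 2, 3, -1/4, 3/8, -37/64, 117/128, -757/512, 2499/1024, -67181/16384, …
ICs: h(0) = 2.

f: a_k = 2, 1, -1/4, 1/8, -5/64, 7/128, -21/512, 33/1024, -429/16384, …
g: a_k = 1, 1, -1/2, 1/2, -5/8, 7/8, -21/16, 33/16, -429/128, …
Product ⇒ symmetric product L₀, ord ≤ 1.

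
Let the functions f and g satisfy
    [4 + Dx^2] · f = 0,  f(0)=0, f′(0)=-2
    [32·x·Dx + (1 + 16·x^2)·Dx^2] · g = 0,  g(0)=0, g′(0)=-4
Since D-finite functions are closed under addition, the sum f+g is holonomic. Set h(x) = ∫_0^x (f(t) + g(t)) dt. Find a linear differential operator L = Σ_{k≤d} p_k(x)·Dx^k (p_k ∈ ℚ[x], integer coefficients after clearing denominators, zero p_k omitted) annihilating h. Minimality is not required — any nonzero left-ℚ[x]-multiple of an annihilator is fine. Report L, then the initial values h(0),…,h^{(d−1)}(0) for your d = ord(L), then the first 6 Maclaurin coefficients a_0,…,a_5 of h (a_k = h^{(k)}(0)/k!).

L = (-6016·x + 102400·x^3 + 32768·x^5)·Dx^2 + (-28 + 1216·x^2 + 27648·x^4 + 16384·x^6)·Dx^3 + (-1504·x + 25600·x^3 + 8192·x^5)·Dx^4 + (-7 + 304·x^2 + 6912·x^4 + 4096·x^6)·Dx^5  (order 5).
h: a_k = 0, 0, -3, 0, 17/3, 0, …
ICs: h(0) = 0, h′(0) = 0, h′′(0) = -6, h′′′(0) = 0, h′′′′(0) = 136.

f: a_k = 0, -2, 0, 4/3, 0, -4/15, …
g: a_k = 0, -4, 0, 64/3, 0, -1024/5, …
f+g: L₀ = lclm(L_f,L_g), ord ≤ 2+2.
∫: right-multiply L₀ by Dx.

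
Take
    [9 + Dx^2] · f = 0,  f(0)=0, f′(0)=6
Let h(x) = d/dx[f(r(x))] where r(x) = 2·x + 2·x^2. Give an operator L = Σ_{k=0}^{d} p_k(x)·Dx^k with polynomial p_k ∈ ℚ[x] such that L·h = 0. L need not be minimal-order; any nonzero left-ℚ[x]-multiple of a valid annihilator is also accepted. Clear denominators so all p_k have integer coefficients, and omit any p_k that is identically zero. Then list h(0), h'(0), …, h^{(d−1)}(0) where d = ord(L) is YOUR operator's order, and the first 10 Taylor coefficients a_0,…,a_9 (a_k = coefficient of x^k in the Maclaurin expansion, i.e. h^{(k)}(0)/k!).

L = (48 + 288·x + 864·x^2 + 1152·x^3 + 576·x^4) + (-6 - 12·x)·Dx + (1 + 4·x + 4·x^2)·Dx^2  (order 2).
h: a_k = 12, 24, -216, -864, -432, 3456, 41472/5, 20736/5, -513216/35, -228096/7, …
ICs: h(0) = 12, h′(0) = 24.

f: a_k = 0, 6, 0, -9, 0, 81/20, 0, -243/280, 0, 243/2240, …
f∘r: x↦r, Dx↦Dx/r' in L_f ⇒ L₀.
Derive L from L₀ (diff closure).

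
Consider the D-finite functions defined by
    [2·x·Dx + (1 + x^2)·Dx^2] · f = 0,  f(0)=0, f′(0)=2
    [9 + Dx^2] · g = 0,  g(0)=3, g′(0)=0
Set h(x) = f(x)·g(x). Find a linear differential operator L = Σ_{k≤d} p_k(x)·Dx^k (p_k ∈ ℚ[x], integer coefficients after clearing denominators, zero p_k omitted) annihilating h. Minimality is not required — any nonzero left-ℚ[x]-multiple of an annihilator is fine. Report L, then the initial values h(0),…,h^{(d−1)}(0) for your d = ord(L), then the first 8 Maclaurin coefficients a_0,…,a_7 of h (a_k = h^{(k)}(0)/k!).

f: a_k = 0, 2, 0, -2/3, 0, 2/5, 0, -2/7, …
g: a_k = 3, 0, -27/2, 0, 81/8, 0, -243/80, 0, …
L₀ := L_f ⊗_s L_g (sym. prod.), ord ≤ 4.
L = (1170 + 3834·x^2 + 4779·x^4 + 2916·x^6 + 729·x^8) + (396·x + 1044·x^3 + 972·x^5 + 324·x^7)·Dx + (220 + 768·x^2 + 1026·x^4 + 648·x^6 + 162·x^8)·Dx^2 + (44·x + 116·x^3 + 108·x^5 + 36·x^7)·Dx^3 + (10 + 38·x^2 + 55·x^4 + 36·x^6 + 9·x^8)·Dx^4  (order 4).
h: a_k = 0, 6, 0, -29, 0, 609/20, 0, -5343/280, …
ICs: h(0) = 0, h′(0) = 6, h′′(0) = 0, h′′′(0) = -174.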